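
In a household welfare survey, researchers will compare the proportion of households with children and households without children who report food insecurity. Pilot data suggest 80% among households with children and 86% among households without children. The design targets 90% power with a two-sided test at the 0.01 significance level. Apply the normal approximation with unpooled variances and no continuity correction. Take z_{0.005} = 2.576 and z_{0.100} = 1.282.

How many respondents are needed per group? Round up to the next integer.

n = 1160 per group

n = (z_{α/2} + z_β)² · [p₁(1−p₁) + p₂(1−p₂)] / (p₁ − p₂)²
  = (2.576 + 1.282)² · (0.80·0.20 + 0.86·0.14) / (-0.06)²
  = (3.858)² · (0.1600 + 0.1204) / 0.0036
  = 14.8842 · 0.2804 / 0.0036
  = 1159.31
Round up → n = 1160 per group.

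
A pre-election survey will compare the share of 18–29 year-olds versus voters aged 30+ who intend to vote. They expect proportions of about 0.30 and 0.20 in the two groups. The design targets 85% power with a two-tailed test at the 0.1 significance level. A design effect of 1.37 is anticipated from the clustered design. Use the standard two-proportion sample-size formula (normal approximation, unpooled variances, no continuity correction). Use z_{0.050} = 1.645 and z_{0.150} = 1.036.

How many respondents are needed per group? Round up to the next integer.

n = 365 per group

n = (z_{α/2} + z_β)² · [p₁(1−p₁) + p₂(1−p₂)] / (p₁ − p₂)²
  = (1.645 + 1.036)² · (0.30·0.70 + 0.20·0.80) / (0.10)²
  = (2.681)² · (0.2100 + 0.1600) / 0.0100
  = 7.1878 · 0.3700 / 0.0100
  = 265.95
Design effect: 1.37 × 265.95 = 364.35.
Round up → n = 365 per group.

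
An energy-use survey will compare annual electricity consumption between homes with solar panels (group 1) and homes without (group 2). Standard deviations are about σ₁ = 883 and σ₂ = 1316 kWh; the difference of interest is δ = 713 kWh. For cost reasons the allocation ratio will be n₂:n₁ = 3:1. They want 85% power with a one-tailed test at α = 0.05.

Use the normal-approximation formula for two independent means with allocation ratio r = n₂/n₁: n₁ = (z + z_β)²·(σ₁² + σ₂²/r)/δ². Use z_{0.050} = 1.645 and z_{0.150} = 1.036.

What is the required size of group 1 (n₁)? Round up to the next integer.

n₁ = (z_α + z_β)² · (σ₁² + σ₂²/r) / δ²
   = (1.645 + 1.036)² · (883² + 1316²/3) / 713²
   = 7.1878 · (779689 + 577285.3) / 508369
   = 7.1878 · 1356974.3 / 508369
   = 19.19
Round up → n₁ = 20; n₂ = r·n₁ = 3 × 20 = 60.

n₁ = 20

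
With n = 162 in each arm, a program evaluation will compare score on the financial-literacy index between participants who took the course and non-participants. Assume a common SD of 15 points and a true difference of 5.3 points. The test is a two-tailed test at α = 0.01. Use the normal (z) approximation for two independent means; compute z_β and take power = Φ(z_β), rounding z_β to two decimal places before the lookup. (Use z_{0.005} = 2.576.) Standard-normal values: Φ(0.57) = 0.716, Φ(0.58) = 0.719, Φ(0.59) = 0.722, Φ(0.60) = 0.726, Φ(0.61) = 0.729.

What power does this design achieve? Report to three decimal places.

Power ≈ 0.726

z_β = δ·√(n/(σ₁²+σ₂²)) − z_{α/2}
    = 5.3 · √(162/450) − 2.576
    = 5.3 · 0.60000 − 2.576
    = 3.1800 − 2.576 = 0.6040 → 0.60
Power = Φ(0.60) = 0.726.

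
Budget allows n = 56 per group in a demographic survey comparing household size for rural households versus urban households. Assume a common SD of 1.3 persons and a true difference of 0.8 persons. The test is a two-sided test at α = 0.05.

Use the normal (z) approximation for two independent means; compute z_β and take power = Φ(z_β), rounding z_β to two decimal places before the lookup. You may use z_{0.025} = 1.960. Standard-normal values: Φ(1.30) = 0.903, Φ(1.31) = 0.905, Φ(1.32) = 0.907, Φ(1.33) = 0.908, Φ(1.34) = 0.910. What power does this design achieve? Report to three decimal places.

z_β = δ·√(n/(σ₁²+σ₂²)) − z_{α/2}
    = 0.8 · √(56/3.38) − 1.960
    = 0.8 · 4.07039 − 1.960
    = 3.2563 − 1.960 = 1.2963 → 1.30
Power = Φ(1.30) = 0.903.

Power ≈ 0.903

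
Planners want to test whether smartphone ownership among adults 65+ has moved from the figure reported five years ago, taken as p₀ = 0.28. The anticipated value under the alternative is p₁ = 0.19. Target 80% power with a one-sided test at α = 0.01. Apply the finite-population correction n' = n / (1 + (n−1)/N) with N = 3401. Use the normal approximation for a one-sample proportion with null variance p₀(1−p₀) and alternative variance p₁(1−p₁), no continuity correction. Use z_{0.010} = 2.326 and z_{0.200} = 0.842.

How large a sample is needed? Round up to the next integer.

n = 219

n = [z_α·√(p₀q₀) + z_β·√(p₁q₁)]² / (p₁ − p₀)²
  = [2.326·√(0.28·0.72) + 0.842·√(0.19·0.81)]² / (-0.09)²
  = [2.326·0.4490 + 0.842·0.3923]² / 0.0081
  = [1.3747]² / 0.0081
  = 233.30
Finite-population correction (N = 3401): 233.30 / (1 + (233.30 − 1)/3401) = 218.39.
Round up → n = 219.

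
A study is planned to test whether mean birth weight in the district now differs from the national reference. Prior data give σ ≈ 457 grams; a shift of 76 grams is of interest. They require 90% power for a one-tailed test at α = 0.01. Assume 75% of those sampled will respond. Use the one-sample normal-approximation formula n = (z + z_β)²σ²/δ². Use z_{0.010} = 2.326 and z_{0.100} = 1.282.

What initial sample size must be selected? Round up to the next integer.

n = 628

n = (z_α + z_β)² · σ² / δ²
  = (2.326 + 1.282)² · 457² / 76²
  = 13.0177 · 208849 / 5776
  = 470.69
Adjust for 75% response: 470.69 / 0.75 = 627.59.
Round up → n = 628.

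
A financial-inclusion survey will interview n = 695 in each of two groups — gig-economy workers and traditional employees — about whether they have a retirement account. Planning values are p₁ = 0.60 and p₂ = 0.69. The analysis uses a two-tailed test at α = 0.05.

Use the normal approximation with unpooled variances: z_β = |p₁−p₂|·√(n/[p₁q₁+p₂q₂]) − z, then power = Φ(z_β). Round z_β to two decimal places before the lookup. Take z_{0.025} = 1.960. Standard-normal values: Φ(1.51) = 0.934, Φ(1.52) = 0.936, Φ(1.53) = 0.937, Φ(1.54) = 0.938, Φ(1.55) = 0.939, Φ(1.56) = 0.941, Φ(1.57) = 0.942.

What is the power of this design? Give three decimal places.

z_β = |p₁−p₂|·√(n/[p₁q₁+p₂q₂]) − z_{α/2}
    = 0.09 · √(695/0.4539) − 1.960
    = 0.09 · 39.1302 − 1.960
    = 3.5217 − 1.960 = 1.5617 → 1.56
Power = Φ(1.56) = 0.941.

Power ≈ 0.941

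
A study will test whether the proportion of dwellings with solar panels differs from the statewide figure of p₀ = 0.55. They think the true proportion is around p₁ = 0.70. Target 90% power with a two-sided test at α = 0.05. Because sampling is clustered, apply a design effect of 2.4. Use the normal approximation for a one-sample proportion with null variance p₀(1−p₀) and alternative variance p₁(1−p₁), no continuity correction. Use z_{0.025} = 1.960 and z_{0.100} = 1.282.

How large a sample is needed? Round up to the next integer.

n = 261

n = [z_{α/2}·√(p₀q₀) + z_β·√(p₁q₁)]² / (p₁ − p₀)²
  = [1.960·√(0.55·0.45) + 1.282·√(0.70·0.30)]² / (0.15)²
  = [1.960·0.4975 + 1.282·0.4583]² / 0.0225
  = [1.5626]² / 0.0225
  = 108.52
Design effect: 2.4 × 108.52 = 260.44.
Round up → n = 261.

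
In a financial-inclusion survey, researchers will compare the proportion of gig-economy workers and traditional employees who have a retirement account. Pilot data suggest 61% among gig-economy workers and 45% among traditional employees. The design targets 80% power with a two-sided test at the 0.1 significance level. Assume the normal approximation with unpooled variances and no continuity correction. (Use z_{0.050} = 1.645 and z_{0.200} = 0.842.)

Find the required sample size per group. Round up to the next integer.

n = (z_{α/2} + z_β)² · [p₁(1−p₁) + p₂(1−p₂)] / (p₁ − p₂)²
  = (1.645 + 0.842)² · (0.61·0.39 + 0.45·0.55) / (0.16)²
  = (2.487)² · (0.2379 + 0.2475) / 0.0256
  = 6.1852 · 0.4854 / 0.0256
  = 117.28
Round up → n = 118 per group.

n = 118 per group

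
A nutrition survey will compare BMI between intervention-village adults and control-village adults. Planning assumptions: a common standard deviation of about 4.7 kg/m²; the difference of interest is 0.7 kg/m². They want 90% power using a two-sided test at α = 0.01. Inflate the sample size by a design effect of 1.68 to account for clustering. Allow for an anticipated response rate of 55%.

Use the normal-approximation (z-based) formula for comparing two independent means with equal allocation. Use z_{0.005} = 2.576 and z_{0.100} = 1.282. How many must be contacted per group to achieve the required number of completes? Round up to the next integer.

n = 4100 per group

n = (z_{α/2} + z_β)² · (σ₁² + σ₂²) / δ²
  = (2.576 + 1.282)² · (2·4.7² = 44.18) / 0.7²
  = 14.8842 · 44.18 / 0.49
  = 1342.00
Design effect: 1.68 × 1342.00 = 2254.57.
Adjust for 55% response: 2254.57 / 0.55 = 4099.21.
Round up → n = 4100 per group.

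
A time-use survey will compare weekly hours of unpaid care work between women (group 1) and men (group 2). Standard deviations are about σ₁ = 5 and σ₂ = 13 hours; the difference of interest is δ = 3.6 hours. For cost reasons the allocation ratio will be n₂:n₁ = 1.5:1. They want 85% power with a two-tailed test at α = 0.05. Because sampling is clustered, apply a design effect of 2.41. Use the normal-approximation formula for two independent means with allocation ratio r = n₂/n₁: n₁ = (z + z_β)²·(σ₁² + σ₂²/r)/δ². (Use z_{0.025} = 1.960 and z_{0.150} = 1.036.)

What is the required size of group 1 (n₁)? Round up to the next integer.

n₁ = (z_{α/2} + z_β)² · (σ₁² + σ₂²/r) / δ²
   = (1.960 + 1.036)² · (5² + 13²/1.5) / 3.6²
   = 8.9760 · (25 + 112.6667) / 12.96
   = 8.9760 · 137.6667 / 12.96
   = 95.35
Design effect: 2.41 × 95.35 = 229.79.
Round up → n₁ = 230; n₂ = r·n₁ = 1.5 × 230 = 345.

n₁ = 230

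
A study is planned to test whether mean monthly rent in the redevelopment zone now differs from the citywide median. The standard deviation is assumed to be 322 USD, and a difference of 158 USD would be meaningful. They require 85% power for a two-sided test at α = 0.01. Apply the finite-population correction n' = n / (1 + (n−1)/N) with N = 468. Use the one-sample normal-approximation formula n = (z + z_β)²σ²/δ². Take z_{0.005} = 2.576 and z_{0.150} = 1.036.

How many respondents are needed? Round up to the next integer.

n = 49

n = (z_{α/2} + z_β)² · σ² / δ²
  = (2.576 + 1.036)² · 322² / 158²
  = 13.0465 · 103684 / 24964
  = 54.19
Finite-population correction (N = 468): 54.19 / (1 + (54.19 − 1)/468) = 48.66.
Round up → n = 49.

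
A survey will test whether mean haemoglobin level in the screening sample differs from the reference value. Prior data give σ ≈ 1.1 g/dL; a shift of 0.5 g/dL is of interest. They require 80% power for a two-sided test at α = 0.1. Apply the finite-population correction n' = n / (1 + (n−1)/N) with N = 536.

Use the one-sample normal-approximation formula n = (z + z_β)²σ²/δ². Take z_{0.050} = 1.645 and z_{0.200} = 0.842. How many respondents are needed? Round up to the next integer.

n = 29

n = (z_{α/2} + z_β)² · σ² / δ²
  = (1.645 + 0.842)² · 1.1² / 0.5²
  = 6.1852 · 1.21 / 0.25
  = 29.94
Finite-population correction (N = 536): 29.94 / (1 + (29.94 − 1)/536) = 28.40.
Round up → n = 29.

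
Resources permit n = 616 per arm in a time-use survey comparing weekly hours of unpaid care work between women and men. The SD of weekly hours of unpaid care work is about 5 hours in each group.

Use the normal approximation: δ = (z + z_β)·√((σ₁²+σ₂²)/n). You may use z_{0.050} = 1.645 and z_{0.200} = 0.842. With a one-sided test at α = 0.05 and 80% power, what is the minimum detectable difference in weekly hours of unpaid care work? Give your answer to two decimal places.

Minimum detectable difference ≈ 0.71 hours

δ = (z_α + z_β) · √((σ₁²+σ₂²)/n)
  = (1.645 + 0.842) · √(50/616)
  = 2.487 · √0.08117
  = 2.487 · 0.2849
  = 0.7085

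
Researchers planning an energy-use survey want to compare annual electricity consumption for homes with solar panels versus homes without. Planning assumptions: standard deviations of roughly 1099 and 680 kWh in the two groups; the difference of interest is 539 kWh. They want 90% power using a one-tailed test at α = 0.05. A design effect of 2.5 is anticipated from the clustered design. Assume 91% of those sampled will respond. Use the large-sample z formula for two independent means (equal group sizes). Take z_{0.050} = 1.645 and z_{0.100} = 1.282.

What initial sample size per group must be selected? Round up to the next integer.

n = (z_α + z_β)² · (σ₁² + σ₂²) / δ²
  = (1.645 + 1.282)² · (1099² + 680² = 1670201) / 539²
  = 8.5673 · 1670201 / 290521
  = 49.25
Design effect: 2.5 × 49.25 = 123.13.
Adjust for 91% response: 123.13 / 0.91 = 135.31.
Round up → n = 136 per group.

n = 136 per group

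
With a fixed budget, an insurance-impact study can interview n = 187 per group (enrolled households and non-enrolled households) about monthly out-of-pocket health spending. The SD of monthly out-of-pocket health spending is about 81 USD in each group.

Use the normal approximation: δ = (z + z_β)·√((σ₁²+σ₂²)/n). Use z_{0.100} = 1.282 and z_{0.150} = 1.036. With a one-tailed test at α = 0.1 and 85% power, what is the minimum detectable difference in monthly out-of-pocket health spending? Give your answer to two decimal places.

δ = (z_α + z_β) · √((σ₁²+σ₂²)/n)
  = (1.282 + 1.036) · √(13122/187)
  = 2.318 · √70.1711
  = 2.318 · 8.3768
  = 19.4175

Minimum detectable difference ≈ 19.42 USD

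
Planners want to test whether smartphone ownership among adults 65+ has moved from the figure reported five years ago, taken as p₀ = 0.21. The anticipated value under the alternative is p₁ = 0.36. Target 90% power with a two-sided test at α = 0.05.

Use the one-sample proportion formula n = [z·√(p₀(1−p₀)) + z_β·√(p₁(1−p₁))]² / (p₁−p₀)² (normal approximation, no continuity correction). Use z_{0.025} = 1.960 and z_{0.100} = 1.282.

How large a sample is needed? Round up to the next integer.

n = [z_{α/2}·√(p₀q₀) + z_β·√(p₁q₁)]² / (p₁ − p₀)²
  = [1.960·√(0.21·0.79) + 1.282·√(0.36·0.64)]² / (0.15)²
  = [1.960·0.4073 + 1.282·0.4800]² / 0.0225
  = [1.4137]² / 0.0225
  = 88.82
Round up → n = 89.

n = 89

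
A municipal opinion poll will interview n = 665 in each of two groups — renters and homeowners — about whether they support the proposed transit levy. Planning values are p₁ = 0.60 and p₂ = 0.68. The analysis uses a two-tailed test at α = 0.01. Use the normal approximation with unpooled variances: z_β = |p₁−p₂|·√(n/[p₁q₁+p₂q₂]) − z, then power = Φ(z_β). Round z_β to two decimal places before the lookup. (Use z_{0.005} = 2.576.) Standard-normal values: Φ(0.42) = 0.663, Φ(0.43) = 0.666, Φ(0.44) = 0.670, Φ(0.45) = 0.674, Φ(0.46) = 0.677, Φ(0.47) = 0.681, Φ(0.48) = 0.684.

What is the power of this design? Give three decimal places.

Power ≈ 0.681

z_β = |p₁−p₂|·√(n/[p₁q₁+p₂q₂]) − z_{α/2}
    = 0.08 · √(665/0.4576) − 2.576
    = 0.08 · 38.1213 − 2.576
    = 3.0497 − 2.576 = 0.4737 → 0.47
Power = Φ(0.47) = 0.681.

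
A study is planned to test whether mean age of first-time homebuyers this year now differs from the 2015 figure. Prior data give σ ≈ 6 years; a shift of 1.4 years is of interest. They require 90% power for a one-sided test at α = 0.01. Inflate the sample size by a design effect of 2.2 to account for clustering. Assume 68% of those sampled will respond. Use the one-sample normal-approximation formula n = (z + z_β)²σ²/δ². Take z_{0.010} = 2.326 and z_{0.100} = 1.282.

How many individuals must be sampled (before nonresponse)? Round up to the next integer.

n = 774

n = (z_α + z_β)² · σ² / δ²
  = (2.326 + 1.282)² · 6² / 1.4²
  = 13.0177 · 36 / 1.96
  = 239.10
Design effect: 2.2 × 239.10 = 526.02.
Adjust for 68% response: 526.02 / 0.68 = 773.56.
Round up → n = 774.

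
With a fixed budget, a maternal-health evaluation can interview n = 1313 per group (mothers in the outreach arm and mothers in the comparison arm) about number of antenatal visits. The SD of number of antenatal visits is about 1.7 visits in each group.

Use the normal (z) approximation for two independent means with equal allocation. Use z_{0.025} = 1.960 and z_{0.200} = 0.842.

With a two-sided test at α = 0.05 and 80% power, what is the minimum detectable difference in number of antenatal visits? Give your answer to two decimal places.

δ = (z_{α/2} + z_β) · √((σ₁²+σ₂²)/n)
  = (1.960 + 0.842) · √(5.78/1313)
  = 2.802 · √0.0044
  = 2.802 · 0.0663
  = 0.1859

Minimum detectable difference ≈ 0.19 visits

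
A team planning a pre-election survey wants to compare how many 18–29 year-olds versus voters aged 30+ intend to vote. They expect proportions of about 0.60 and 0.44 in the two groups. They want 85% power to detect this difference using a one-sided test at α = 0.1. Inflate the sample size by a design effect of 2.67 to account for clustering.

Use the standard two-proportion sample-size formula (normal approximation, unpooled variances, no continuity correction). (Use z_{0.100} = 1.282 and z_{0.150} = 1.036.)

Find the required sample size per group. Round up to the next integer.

n = 273 per group

n = (z_α + z_β)² · [p₁(1−p₁) + p₂(1−p₂)] / (p₁ − p₂)²
  = (1.282 + 1.036)² · (0.60·0.40 + 0.44·0.56) / (0.16)²
  = (2.318)² · (0.2400 + 0.2464) / 0.0256
  = 5.3731 · 0.4864 / 0.0256
  = 102.09
Design effect: 2.67 × 102.09 = 272.58.
Round up → n = 273 per group.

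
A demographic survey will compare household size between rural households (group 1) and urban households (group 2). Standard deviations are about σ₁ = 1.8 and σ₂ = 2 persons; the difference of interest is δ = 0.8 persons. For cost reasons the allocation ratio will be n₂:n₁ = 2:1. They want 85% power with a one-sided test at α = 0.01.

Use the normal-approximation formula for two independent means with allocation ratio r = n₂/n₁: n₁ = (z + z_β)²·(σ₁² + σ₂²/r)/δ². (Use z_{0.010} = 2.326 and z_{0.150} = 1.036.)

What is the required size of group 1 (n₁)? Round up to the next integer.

n₁ = 93

n₁ = (z_α + z_β)² · (σ₁² + σ₂²/r) / δ²
   = (2.326 + 1.036)² · (1.8² + 2²/2) / 0.8²
   = 11.3030 · (3.24 + 2) / 0.64
   = 11.3030 · 5.24 / 0.64
   = 92.54
Round up → n₁ = 93; n₂ = r·n₁ = 2 × 93 = 186.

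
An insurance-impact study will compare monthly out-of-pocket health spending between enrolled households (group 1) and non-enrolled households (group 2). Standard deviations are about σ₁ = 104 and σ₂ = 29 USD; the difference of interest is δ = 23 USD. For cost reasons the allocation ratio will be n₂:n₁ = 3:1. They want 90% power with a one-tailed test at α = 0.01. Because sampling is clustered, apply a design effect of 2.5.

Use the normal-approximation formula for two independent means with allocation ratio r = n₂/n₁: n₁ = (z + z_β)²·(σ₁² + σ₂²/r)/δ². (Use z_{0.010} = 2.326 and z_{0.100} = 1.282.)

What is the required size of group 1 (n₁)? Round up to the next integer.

n₁ = 683

n₁ = (z_α + z_β)² · (σ₁² + σ₂²/r) / δ²
   = (2.326 + 1.282)² · (104² + 29²/3) / 23²
   = 13.0177 · (10816 + 280.3333) / 529
   = 13.0177 · 11096.3 / 529
   = 273.06
Design effect: 2.5 × 273.06 = 682.65.
Round up → n₁ = 683; n₂ = r·n₁ = 3 × 683 = 2049.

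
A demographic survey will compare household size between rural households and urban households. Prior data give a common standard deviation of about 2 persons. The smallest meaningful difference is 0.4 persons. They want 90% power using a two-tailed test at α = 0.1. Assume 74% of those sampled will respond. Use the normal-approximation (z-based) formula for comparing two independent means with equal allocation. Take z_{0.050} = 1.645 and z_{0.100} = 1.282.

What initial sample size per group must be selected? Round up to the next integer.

n = 579 per group

n = (z_{α/2} + z_β)² · (σ₁² + σ₂²) / δ²
  = (1.645 + 1.282)² · (2·2² = 8) / 0.4²
  = 8.5673 · 8 / 0.16
  = 428.37
Adjust for 74% response: 428.37 / 0.74 = 578.87.
Round up → n = 579 per group.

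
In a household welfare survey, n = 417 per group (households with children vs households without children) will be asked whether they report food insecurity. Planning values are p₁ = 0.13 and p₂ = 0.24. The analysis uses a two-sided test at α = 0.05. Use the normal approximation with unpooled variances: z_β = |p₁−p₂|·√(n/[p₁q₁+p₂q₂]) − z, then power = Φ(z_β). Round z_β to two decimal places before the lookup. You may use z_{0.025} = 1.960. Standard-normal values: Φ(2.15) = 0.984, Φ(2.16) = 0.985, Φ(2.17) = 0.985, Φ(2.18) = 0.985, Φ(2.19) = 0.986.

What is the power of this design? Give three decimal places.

z_β = |p₁−p₂|·√(n/[p₁q₁+p₂q₂]) − z_{α/2}
    = 0.11 · √(417/0.2955) − 1.960
    = 0.11 · 37.5655 − 1.960
    = 4.1322 − 1.960 = 2.1722 → 2.17
Power = Φ(2.17) = 0.985.

Power ≈ 0.985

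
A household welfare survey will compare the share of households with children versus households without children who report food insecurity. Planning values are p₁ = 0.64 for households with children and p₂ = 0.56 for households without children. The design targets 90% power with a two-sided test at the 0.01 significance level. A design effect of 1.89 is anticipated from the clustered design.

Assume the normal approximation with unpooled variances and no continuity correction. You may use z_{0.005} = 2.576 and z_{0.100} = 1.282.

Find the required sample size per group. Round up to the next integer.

n = (z_{α/2} + z_β)² · [p₁(1−p₁) + p₂(1−p₂)] / (p₁ − p₂)²
  = (2.576 + 1.282)² · (0.64·0.36 + 0.56·0.44) / (0.08)²
  = (3.858)² · (0.2304 + 0.2464) / 0.0064
  = 14.8842 · 0.4768 / 0.0064
  = 1108.87
Design effect: 1.89 × 1108.87 = 2095.76.
Round up → n = 2096 per group.

n = 2096 per group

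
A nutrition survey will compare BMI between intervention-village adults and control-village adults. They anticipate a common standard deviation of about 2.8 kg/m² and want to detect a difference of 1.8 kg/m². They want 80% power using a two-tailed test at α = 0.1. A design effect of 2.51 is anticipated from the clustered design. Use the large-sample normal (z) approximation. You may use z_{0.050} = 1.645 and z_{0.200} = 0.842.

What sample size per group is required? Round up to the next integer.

n = (z_{α/2} + z_β)² · (σ₁² + σ₂²) / δ²
  = (1.645 + 0.842)² · (2·2.8² = 15.68) / 1.8²
  = 6.1852 · 15.68 / 3.24
  = 29.93
Design effect: 2.51 × 29.93 = 75.13.
Round up → n = 76 per group.

n = 76 per group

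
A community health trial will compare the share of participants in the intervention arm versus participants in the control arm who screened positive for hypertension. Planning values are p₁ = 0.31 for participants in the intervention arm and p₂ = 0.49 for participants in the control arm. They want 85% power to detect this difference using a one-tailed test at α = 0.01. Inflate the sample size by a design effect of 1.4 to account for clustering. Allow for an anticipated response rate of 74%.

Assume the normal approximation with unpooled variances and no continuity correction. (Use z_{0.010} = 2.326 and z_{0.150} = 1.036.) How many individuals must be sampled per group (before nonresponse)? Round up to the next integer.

n = (z_α + z_β)² · [p₁(1−p₁) + p₂(1−p₂)] / (p₁ − p₂)²
  = (2.326 + 1.036)² · (0.31·0.69 + 0.49·0.51) / (-0.18)²
  = (3.362)² · (0.2139 + 0.2499) / 0.0324
  = 11.3030 · 0.4638 / 0.0324
  = 161.80
Design effect: 1.4 × 161.80 = 226.52.
Adjust for 74% response: 226.52 / 0.74 = 306.11.
Round up → n = 307 per group.

n = 307 per group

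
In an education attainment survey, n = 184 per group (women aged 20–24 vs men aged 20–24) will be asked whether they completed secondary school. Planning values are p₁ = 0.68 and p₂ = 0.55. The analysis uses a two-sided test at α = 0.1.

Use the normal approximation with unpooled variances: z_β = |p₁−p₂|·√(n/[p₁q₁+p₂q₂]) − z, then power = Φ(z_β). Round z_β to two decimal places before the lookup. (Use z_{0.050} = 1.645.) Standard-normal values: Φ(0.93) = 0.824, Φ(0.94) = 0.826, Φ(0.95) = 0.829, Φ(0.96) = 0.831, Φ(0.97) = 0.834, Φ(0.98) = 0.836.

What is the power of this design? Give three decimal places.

Power ≈ 0.826

z_β = |p₁−p₂|·√(n/[p₁q₁+p₂q₂]) − z_{α/2}
    = 0.13 · √(184/0.4651) − 1.645
    = 0.13 · 19.8900 − 1.645
    = 2.5857 − 1.645 = 0.9407 → 0.94
Power = Φ(0.94) = 0.826.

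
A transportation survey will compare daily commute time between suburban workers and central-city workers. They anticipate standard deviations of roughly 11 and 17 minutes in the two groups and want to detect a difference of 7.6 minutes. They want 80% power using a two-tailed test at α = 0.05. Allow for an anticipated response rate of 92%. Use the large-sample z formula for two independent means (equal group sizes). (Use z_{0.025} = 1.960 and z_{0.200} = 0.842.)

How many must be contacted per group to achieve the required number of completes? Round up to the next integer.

n = 61 per group

n = (z_{α/2} + z_β)² · (σ₁² + σ₂²) / δ²
  = (1.960 + 0.842)² · (11² + 17² = 410) / 7.6²
  = 7.8512 · 410 / 57.76
  = 55.73
Adjust for 92% response: 55.73 / 0.92 = 60.58.
Round up → n = 61 per group.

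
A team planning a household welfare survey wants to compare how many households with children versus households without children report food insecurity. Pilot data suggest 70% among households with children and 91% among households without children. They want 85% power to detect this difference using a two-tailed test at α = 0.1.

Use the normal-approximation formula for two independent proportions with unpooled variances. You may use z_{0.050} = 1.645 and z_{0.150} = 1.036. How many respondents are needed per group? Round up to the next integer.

n = (z_{α/2} + z_β)² · [p₁(1−p₁) + p₂(1−p₂)] / (p₁ − p₂)²
  = (1.645 + 1.036)² · (0.70·0.30 + 0.91·0.09) / (-0.21)²
  = (2.681)² · (0.2100 + 0.0819) / 0.0441
  = 7.1878 · 0.2919 / 0.0441
  = 47.58
Round up → n = 48 per group.

n = 48 per group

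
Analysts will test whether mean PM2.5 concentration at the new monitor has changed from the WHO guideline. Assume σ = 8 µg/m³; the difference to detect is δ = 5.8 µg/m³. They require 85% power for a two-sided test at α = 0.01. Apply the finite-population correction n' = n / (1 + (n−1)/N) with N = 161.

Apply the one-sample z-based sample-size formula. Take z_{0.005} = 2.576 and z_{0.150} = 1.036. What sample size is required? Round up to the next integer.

n = (z_{α/2} + z_β)² · σ² / δ²
  = (2.576 + 1.036)² · 8² / 5.8²
  = 13.0465 · 64 / 33.64
  = 24.82
Finite-population correction (N = 161): 24.82 / (1 + (24.82 − 1)/161) = 21.62.
Round up → n = 22.

n = 22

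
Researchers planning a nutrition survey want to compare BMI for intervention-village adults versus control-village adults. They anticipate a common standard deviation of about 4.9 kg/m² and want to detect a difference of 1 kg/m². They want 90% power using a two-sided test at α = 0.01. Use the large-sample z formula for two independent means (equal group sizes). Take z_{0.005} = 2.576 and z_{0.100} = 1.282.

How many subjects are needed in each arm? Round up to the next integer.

n = 715 per group

n = (z_{α/2} + z_β)² · (σ₁² + σ₂²) / δ²
  = (2.576 + 1.282)² · (2·4.9² = 48.02) / 1²
  = 14.8842 · 48.02 / 1
  = 714.74
Round up → n = 715 per group.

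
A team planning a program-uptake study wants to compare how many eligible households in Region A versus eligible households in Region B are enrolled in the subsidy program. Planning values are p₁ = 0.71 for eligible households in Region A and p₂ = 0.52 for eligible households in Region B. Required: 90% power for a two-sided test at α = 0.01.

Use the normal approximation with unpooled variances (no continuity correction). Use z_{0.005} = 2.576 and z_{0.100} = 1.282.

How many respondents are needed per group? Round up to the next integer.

n = 188 per group

n = (z_{α/2} + z_β)² · [p₁(1−p₁) + p₂(1−p₂)] / (p₁ − p₂)²
  = (2.576 + 1.282)² · (0.71·0.29 + 0.52·0.48) / (0.19)²
  = (3.858)² · (0.2059 + 0.2496) / 0.0361
  = 14.8842 · 0.4555 / 0.0361
  = 187.80
Round up → n = 188 per group.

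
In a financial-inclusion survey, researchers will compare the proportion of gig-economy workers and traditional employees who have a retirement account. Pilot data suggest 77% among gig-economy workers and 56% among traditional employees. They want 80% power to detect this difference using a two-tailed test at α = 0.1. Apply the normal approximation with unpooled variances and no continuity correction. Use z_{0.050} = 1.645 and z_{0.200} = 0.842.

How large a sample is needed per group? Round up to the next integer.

n = (z_{α/2} + z_β)² · [p₁(1−p₁) + p₂(1−p₂)] / (p₁ − p₂)²
  = (1.645 + 0.842)² · (0.77·0.23 + 0.56·0.44) / (0.21)²
  = (2.487)² · (0.1771 + 0.2464) / 0.0441
  = 6.1852 · 0.4235 / 0.0441
  = 59.40
Round up → n = 60 per group.

n = 60 per group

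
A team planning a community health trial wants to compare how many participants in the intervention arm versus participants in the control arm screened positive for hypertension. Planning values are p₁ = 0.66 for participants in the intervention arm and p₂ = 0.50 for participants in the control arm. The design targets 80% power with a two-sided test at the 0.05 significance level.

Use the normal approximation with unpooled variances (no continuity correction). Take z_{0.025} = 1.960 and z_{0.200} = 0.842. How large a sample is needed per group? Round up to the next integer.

n = 146 per group

n = (z_{α/2} + z_β)² · [p₁(1−p₁) + p₂(1−p₂)] / (p₁ − p₂)²
  = (1.960 + 0.842)² · (0.66·0.34 + 0.50·0.50) / (0.16)²
  = (2.802)² · (0.2244 + 0.2500) / 0.0256
  = 7.8512 · 0.4744 / 0.0256
  = 145.49
Round up → n = 146 per group.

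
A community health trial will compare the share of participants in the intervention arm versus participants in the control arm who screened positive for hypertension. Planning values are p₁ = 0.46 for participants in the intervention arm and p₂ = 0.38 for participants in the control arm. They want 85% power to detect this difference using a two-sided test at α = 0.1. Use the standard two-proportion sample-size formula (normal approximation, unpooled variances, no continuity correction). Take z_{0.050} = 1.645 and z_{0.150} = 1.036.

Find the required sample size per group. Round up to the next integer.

n = 544 per group

n = (z_{α/2} + z_β)² · [p₁(1−p₁) + p₂(1−p₂)] / (p₁ − p₂)²
  = (1.645 + 1.036)² · (0.46·0.54 + 0.38·0.62) / (0.08)²
  = (2.681)² · (0.2484 + 0.2356) / 0.0064
  = 7.1878 · 0.4840 / 0.0064
  = 543.57
Round up → n = 544 per group.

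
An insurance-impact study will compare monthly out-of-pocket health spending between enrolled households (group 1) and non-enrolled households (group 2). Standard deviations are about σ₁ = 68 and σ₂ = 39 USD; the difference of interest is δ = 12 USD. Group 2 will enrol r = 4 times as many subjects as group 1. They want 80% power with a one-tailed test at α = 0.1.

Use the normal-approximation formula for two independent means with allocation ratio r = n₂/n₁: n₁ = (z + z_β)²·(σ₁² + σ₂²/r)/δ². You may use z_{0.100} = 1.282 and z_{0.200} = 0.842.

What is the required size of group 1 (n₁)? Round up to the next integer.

n₁ = 157

n₁ = (z_α + z_β)² · (σ₁² + σ₂²/r) / δ²
   = (1.282 + 0.842)² · (68² + 39²/4) / 12²
   = 4.5114 · (4624 + 380.25) / 144
   = 4.5114 · 5004.2 / 144
   = 156.78
Round up → n₁ = 157; n₂ = r·n₁ = 4 × 157 = 628.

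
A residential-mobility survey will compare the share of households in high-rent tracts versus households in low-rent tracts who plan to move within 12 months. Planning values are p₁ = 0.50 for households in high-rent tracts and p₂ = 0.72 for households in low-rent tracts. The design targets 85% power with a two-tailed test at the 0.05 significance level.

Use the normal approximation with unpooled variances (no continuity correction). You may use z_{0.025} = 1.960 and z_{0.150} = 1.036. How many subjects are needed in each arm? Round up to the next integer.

n = 84 per group

n = (z_{α/2} + z_β)² · [p₁(1−p₁) + p₂(1−p₂)] / (p₁ − p₂)²
  = (1.960 + 1.036)² · (0.50·0.50 + 0.72·0.28) / (-0.22)²
  = (2.996)² · (0.2500 + 0.2016) / 0.0484
  = 8.9760 · 0.4516 / 0.0484
  = 83.75
Round up → n = 84 per group.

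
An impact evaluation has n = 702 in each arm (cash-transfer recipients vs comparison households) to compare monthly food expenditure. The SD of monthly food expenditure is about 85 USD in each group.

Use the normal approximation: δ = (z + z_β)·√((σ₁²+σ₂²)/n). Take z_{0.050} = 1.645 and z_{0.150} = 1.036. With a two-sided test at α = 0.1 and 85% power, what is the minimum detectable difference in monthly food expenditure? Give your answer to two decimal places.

Minimum detectable difference ≈ 12.16 USD

δ = (z_{α/2} + z_β) · √((σ₁²+σ₂²)/n)
  = (1.645 + 1.036) · √(14450/702)
  = 2.681 · √20.584
  = 2.681 · 4.5370
  = 12.1636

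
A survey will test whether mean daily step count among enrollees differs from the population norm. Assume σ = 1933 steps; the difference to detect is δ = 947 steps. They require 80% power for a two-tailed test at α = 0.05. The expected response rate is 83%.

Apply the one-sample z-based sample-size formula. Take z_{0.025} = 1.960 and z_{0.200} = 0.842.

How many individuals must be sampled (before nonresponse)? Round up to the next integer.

n = 40

n = (z_{α/2} + z_β)² · σ² / δ²
  = (1.960 + 0.842)² · 1933² / 947²
  = 7.8512 · 3736489 / 896809
  = 32.71
Adjust for 83% response: 32.71 / 0.83 = 39.41.
Round up → n = 40.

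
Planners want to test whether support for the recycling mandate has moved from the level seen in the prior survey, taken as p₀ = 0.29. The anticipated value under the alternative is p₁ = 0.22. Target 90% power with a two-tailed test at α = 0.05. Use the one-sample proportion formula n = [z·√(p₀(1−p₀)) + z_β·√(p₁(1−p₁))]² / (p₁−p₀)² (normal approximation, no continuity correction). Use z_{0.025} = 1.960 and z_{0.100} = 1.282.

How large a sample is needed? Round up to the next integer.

n = 412

n = [z_{α/2}·√(p₀q₀) + z_β·√(p₁q₁)]² / (p₁ − p₀)²
  = [1.960·√(0.29·0.71) + 1.282·√(0.22·0.78)]² / (-0.07)²
  = [1.960·0.4538 + 1.282·0.4142]² / 0.0049
  = [1.4204]² / 0.0049
  = 411.76
Round up → n = 412.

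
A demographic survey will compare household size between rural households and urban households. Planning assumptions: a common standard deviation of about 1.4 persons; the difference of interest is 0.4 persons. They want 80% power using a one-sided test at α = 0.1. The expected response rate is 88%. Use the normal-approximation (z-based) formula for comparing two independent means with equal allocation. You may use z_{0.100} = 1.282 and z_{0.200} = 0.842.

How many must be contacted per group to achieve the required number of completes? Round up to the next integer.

n = (z_α + z_β)² · (σ₁² + σ₂²) / δ²
  = (1.282 + 0.842)² · (2·1.4² = 3.92) / 0.4²
  = 4.5114 · 3.92 / 0.16
  = 110.53
Adjust for 88% response: 110.53 / 0.88 = 125.60.
Round up → n = 126 per group.

n = 126 per group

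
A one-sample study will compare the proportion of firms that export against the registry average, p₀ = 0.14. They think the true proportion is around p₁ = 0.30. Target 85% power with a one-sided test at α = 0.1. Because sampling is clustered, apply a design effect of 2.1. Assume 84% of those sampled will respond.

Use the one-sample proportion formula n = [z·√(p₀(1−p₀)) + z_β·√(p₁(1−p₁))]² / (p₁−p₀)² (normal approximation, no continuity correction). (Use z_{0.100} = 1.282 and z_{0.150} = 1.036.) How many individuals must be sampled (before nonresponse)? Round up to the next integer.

n = [z_α·√(p₀q₀) + z_β·√(p₁q₁)]² / (p₁ − p₀)²
  = [1.282·√(0.14·0.86) + 1.036·√(0.30·0.70)]² / (0.16)²
  = [1.282·0.3470 + 1.036·0.4583]² / 0.0256
  = [0.9196]² / 0.0256
  = 33.03
Design effect: 2.1 × 33.03 = 69.37.
Adjust for 84% response: 69.37 / 0.84 = 82.58.
Round up → n = 83.

n = 83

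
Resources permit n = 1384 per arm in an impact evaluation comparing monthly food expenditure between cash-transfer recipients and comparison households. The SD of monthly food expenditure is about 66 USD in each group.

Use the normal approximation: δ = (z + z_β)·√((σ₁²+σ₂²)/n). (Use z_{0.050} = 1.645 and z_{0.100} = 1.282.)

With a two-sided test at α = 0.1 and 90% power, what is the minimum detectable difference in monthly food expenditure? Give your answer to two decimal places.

δ = (z_{α/2} + z_β) · √((σ₁²+σ₂²)/n)
  = (1.645 + 1.282) · √(8712/1384)
  = 2.927 · √6.2948
  = 2.927 · 2.5089
  = 7.3437

Minimum detectable difference ≈ 7.34 USD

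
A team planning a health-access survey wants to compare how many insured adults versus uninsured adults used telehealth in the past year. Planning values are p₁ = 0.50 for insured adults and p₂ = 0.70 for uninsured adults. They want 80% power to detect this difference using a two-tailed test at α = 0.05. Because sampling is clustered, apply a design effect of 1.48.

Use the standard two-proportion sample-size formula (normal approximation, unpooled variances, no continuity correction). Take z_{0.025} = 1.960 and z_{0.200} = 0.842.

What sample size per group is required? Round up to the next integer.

n = 134 per group

n = (z_{α/2} + z_β)² · [p₁(1−p₁) + p₂(1−p₂)] / (p₁ − p₂)²
  = (1.960 + 0.842)² · (0.50·0.50 + 0.70·0.30) / (-0.20)²
  = (2.802)² · (0.2500 + 0.2100) / 0.0400
  = 7.8512 · 0.4600 / 0.0400
  = 90.29
Design effect: 1.48 × 90.29 = 133.63.
Round up → n = 134 per group.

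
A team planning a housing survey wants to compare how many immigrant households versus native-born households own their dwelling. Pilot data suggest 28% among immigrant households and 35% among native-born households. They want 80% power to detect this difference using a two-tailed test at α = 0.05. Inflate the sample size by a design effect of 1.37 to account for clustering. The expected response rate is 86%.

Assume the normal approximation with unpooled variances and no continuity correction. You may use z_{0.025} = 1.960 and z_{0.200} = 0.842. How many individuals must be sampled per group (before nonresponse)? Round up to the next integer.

n = (z_{α/2} + z_β)² · [p₁(1−p₁) + p₂(1−p₂)] / (p₁ − p₂)²
  = (1.960 + 0.842)² · (0.28·0.72 + 0.35·0.65) / (-0.07)²
  = (2.802)² · (0.2016 + 0.2275) / 0.0049
  = 7.8512 · 0.4291 / 0.0049
  = 687.54
Design effect: 1.37 × 687.54 = 941.93.
Adjust for 86% response: 941.93 / 0.86 = 1095.27.
Round up → n = 1096 per group.

n = 1096 per group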